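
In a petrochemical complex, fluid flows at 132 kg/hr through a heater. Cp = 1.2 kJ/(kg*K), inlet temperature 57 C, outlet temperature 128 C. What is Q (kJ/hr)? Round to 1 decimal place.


Q = m_dot * Cp * (T2 - T1)
Q = 132 * 1.2 * (128 - 57)
Q = 132 * 1.2 * 71
Q = 11246.4 kJ/hr


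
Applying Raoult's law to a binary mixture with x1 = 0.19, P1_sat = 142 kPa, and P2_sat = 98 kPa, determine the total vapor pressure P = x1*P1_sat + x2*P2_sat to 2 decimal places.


P = x1*P1_sat + x2*P2_sat
x2 = 1 - x1 = 1 - 0.19 = 0.81
P = 0.19*142 + 0.81*98
P = 26.98 + 79.38
P = 106.36 kPa


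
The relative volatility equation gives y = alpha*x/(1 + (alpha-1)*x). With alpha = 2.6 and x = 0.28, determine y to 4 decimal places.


y = alpha*x / (1 + (alpha-1)*x)
y = 2.6*0.28 / (1 + (2.6-1)*0.28)
y = 0.728 / (1 + 0.448)
y = 0.728 / 1.448
y = 0.5028


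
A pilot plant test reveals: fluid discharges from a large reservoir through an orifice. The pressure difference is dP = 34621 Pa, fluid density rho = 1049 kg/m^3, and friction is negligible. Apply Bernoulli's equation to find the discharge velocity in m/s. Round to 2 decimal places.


v = sqrt(2*dP/rho)
v = sqrt(2*34621/1049)
v = sqrt(66.007626)
v = 8.12 m/s


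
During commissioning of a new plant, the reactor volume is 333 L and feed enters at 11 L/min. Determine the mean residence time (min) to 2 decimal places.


tau = V / v0
tau = 333 / 11
tau = 30.27 min


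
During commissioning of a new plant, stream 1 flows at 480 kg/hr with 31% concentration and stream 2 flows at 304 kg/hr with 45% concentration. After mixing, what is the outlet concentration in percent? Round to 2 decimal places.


Mass balance on solute: F1*x1 + F2*x2 = F3*x3
F3 = F1 + F2 = 480 + 304 = 784 kg/hr
x3 = (F1*x1 + F2*x2)/F3
x3 = (480*0.31 + 304*0.45) / 784
x3 = 36.43%


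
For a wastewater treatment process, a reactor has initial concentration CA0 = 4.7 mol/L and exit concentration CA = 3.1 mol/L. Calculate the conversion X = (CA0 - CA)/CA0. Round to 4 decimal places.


X = (CA0 - CA) / CA0
X = (4.7 - 3.1) / 4.7
X = 1.6 / 4.7
X = 0.3404


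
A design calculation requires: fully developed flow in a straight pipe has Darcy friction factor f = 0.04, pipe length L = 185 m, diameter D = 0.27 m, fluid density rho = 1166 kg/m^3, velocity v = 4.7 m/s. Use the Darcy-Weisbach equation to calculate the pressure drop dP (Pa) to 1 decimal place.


dP = f * (L/D) * (rho*v^2/2)
dP = 0.04 * (185/0.27) * (1166*4.7^2/2)
L/D = 685.18518519
rho*v^2/2 = 1166*22.09/2 = 12878.47
dP = 0.04 * 685.18518519 * 12878.47
dP = 352965.5 Pa


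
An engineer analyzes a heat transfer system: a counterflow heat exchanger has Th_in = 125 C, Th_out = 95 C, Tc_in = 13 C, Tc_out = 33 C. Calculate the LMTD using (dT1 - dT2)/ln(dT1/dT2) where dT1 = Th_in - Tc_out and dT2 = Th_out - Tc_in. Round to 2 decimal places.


dT1 = Th_in - Tc_out = 125 - 33 = 92
dT2 = Th_out - Tc_in = 95 - 13 = 82
LMTD = (dT1 - dT2) / ln(dT1/dT2)
LMTD = (92 - 82) / ln(92/82)
LMTD = 86.90 K


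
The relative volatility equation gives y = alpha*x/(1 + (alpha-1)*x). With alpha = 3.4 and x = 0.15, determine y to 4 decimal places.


y = alpha*x / (1 + (alpha-1)*x)
y = 3.4*0.15 / (1 + (3.4-1)*0.15)
y = 0.51 / (1 + 0.36)
y = 0.51 / 1.36
y = 0.3750


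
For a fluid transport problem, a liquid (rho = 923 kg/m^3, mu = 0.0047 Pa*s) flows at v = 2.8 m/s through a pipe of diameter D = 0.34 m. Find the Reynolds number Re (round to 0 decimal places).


Re = rho * v * D / mu
Re = 923 * 2.8 * 0.34 / 0.0047
Re = 878.696 / 0.0047
Re = 186957


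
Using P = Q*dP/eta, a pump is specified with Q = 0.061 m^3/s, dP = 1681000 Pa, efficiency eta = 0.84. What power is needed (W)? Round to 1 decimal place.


P = Q * dP / eta
P = 0.061 * 1681000 / 0.84
P = 102541.0 / 0.84
P = 122072.6 W


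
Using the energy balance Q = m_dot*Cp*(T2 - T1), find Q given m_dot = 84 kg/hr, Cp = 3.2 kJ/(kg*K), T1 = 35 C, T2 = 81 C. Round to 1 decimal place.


Q = m_dot * Cp * (T2 - T1)
Q = 84 * 3.2 * (81 - 35)
Q = 84 * 3.2 * 46
Q = 12364.8 kJ/hr


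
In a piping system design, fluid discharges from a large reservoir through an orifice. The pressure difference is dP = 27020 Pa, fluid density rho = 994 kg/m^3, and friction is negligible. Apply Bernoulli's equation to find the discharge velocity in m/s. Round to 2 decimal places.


v = sqrt(2*dP/rho)
v = sqrt(2*27020/994)
v = sqrt(54.366197)
v = 7.37 m/s


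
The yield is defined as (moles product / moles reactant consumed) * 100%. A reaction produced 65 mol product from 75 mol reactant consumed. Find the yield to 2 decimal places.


Yield = (moles product / moles consumed) * 100%
Yield = (65 / 75) * 100
Yield = 0.8667 * 100
Yield = 86.67%


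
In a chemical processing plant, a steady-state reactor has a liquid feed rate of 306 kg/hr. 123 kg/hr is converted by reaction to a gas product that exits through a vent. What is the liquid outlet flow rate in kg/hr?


Steady-state mass balance on the main outlet: F_out = F_in - F_removed
F_out = 306 - 123
F_out = 183 kg/hr


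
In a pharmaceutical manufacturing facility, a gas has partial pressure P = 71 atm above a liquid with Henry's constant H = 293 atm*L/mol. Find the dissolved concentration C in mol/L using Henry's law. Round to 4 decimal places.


C = P / H
C = 71 / 293
C = 0.2423 mol/L


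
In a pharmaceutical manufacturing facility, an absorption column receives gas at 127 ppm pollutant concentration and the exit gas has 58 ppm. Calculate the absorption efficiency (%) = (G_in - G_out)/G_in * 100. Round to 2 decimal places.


Efficiency = (G_in - G_out) / G_in * 100%
Efficiency = (127 - 58) / 127 * 100
Efficiency = 69 / 127 * 100
Efficiency = 54.33%


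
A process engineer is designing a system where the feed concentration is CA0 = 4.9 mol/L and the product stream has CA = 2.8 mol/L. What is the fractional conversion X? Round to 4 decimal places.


X = (CA0 - CA) / CA0
X = (4.9 - 2.8) / 4.9
X = 2.1 / 4.9
X = 0.4286


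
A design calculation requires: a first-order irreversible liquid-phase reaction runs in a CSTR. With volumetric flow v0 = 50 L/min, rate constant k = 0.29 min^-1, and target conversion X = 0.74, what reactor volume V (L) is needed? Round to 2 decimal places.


V = v0 * X / (k * (1 - X))
V = 50 * 0.74 / (0.29 * (1 - 0.74))
V = 37.0 / (0.29 * 0.26)
V = 37.0 / 0.0754
V = 490.72 L


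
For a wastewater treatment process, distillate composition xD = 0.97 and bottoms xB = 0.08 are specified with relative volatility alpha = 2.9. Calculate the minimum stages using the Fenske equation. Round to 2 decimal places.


N_min = ln((xD*(1-xB))/(xB*(1-xD))) / ln(alpha)
Numerator inside ln: 0.8924 / 0.0024 = 371.833333
ln(371.833333) = 5.918446
ln(alpha) = ln(2.9) = 1.064711
N_min = 5.918446 / 1.064711 = 5.56


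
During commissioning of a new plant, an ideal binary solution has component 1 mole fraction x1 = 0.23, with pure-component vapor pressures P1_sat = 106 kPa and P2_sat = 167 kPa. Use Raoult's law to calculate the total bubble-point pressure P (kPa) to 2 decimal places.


P = x1*P1_sat + x2*P2_sat
x2 = 1 - x1 = 1 - 0.23 = 0.77
P = 0.23*106 + 0.77*167
P = 24.38 + 128.59
P = 152.97 kPa


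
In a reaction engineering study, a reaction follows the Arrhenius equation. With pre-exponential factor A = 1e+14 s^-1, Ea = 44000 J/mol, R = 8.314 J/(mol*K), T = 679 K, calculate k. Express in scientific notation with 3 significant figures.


k = A * exp(-Ea/(R*T))
k = 1e+14 * exp(-44000 / (8.314 * 679))
k = 1e+14 * exp(-7.794224)
k = 4.12e+10


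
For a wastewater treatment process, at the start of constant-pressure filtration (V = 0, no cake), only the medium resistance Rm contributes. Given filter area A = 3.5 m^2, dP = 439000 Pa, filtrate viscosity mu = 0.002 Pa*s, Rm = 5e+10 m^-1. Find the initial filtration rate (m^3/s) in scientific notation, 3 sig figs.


rate = A * dP / (mu * Rm)
rate = 3.5 * 439000 / (0.002 * 5e+10)
rate = 1536500.0 / 1.000e+08
rate = 1.54e-02 m^3/s


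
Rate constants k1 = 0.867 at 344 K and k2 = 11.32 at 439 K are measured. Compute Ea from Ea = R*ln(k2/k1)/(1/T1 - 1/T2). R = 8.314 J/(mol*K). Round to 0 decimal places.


Ea = R * ln(k2/k1) / (1/T1 - 1/T2)
ln(k2/k1) = ln(11.32/0.867) = 2.5692874
1/T1 - 1/T2 = 1/344 - 1/439 = 0.000629072416
Ea = 8.314 * 2.5692874 / 0.000629072416
Ea = 33956 J/mol


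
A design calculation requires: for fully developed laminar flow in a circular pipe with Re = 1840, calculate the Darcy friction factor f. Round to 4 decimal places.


f = 64 / Re
f = 64 / 1840
f = 0.0348


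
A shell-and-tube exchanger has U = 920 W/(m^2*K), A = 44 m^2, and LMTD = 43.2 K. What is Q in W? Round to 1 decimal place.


Q = U * A * LMTD
Q = 920 * 44 * 43.2
Q = 1748736.0 W


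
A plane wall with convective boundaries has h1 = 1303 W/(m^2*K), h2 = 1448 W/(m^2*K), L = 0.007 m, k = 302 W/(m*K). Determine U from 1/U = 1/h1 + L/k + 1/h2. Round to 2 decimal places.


1/U = 1/h1 + L/k + 1/h2
1/U = 1/1303 + 0.007/302 + 1/1448
1/U = 0.0007674597 + 2.31788e-05 + 0.0006906077
1/U = 0.0014812462
U = 675.11 W/(m^2*K)


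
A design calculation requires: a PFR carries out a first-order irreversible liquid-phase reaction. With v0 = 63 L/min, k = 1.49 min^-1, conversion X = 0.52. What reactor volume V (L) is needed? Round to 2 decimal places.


V = (v0/k) * ln(1/(1-X))
V = (63/1.49) * ln(1/(1-0.52))
V = 42.281879 * ln(2.083333)
V = 42.281879 * 0.733969
V = 31.03 L


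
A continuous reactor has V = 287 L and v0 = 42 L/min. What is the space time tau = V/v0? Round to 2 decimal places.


tau = V / v0
tau = 287 / 42
tau = 6.83 min


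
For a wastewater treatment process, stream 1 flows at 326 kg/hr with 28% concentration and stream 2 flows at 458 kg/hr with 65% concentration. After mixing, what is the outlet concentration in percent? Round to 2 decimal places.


Mass balance on solute: F1*x1 + F2*x2 = F3*x3
F3 = F1 + F2 = 326 + 458 = 784 kg/hr
x3 = (F1*x1 + F2*x2)/F3
x3 = (326*0.28 + 458*0.65) / 784
x3 = 49.61%


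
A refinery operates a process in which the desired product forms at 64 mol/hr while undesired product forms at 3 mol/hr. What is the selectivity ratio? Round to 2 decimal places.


S = desired product rate / undesired product rate
S = 64 / 3
S = 21.33


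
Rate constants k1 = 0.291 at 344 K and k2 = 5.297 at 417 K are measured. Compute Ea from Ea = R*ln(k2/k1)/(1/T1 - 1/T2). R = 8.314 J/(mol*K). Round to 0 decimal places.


Ea = R * ln(k2/k1) / (1/T1 - 1/T2)
ln(k2/k1) = ln(5.297/0.291) = 2.9015726
1/T1 - 1/T2 = 1/344 - 1/417 = 0.000508895209
Ea = 8.314 * 2.9015726 / 0.000508895209
Ea = 47404 J/mol


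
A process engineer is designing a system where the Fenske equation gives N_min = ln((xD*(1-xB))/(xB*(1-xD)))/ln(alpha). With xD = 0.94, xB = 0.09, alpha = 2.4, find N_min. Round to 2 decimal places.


N_min = ln((xD*(1-xB))/(xB*(1-xD))) / ln(alpha)
Numerator inside ln: 0.8554 / 0.0054 = 158.407407
ln(158.407407) = 5.06517
ln(alpha) = ln(2.4) = 0.875469
N_min = 5.06517 / 0.875469 = 5.79


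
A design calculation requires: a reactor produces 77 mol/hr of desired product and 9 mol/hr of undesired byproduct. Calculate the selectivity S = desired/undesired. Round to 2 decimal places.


S = desired product rate / undesired product rate
S = 77 / 9
S = 8.56


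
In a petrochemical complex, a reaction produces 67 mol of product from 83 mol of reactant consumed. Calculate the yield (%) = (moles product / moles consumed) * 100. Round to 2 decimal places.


Yield = (moles product / moles consumed) * 100%
Yield = (67 / 83) * 100
Yield = 0.8072 * 100
Yield = 80.72%


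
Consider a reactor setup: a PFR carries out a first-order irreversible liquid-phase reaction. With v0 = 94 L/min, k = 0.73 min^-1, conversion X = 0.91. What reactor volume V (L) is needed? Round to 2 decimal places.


V = (v0/k) * ln(1/(1-X))
V = (94/0.73) * ln(1/(1-0.91))
V = 128.767123 * ln(11.111111)
V = 128.767123 * 2.407946
V = 310.06 L


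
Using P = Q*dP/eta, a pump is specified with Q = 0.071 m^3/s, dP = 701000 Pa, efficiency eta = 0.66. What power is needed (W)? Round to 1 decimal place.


P = Q * dP / eta
P = 0.071 * 701000 / 0.66
P = 49771.0 / 0.66
P = 75410.6 W


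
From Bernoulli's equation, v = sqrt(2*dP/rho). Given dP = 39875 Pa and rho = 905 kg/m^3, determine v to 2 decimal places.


v = sqrt(2*dP/rho)
v = sqrt(2*39875/905)
v = sqrt(88.121547)
v = 9.39 m/s


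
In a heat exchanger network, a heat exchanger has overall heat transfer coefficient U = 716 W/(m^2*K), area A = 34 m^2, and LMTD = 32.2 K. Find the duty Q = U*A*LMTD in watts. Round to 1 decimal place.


Q = U * A * LMTD
Q = 716 * 34 * 32.2
Q = 783876.8 W


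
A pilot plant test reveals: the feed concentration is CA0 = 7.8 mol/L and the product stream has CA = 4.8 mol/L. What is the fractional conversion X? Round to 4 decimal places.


X = (CA0 - CA) / CA0
X = (7.8 - 4.8) / 7.8
X = 3.0 / 7.8
X = 0.3846


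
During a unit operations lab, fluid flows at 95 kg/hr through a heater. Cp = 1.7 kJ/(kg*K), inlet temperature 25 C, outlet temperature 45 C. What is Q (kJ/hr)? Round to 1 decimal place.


Q = m_dot * Cp * (T2 - T1)
Q = 95 * 1.7 * (45 - 25)
Q = 95 * 1.7 * 20
Q = 3230.0 kJ/hr


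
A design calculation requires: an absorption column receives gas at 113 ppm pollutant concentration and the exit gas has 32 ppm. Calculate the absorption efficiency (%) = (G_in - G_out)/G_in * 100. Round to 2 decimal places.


Efficiency = (G_in - G_out) / G_in * 100%
Efficiency = (113 - 32) / 113 * 100
Efficiency = 81 / 113 * 100
Efficiency = 71.68%


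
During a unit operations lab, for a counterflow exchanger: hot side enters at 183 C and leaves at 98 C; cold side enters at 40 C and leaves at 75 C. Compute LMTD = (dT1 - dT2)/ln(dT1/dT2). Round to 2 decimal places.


dT1 = Th_in - Tc_out = 183 - 75 = 108
dT2 = Th_out - Tc_in = 98 - 40 = 58
LMTD = (dT1 - dT2) / ln(dT1/dT2)
LMTD = (108 - 58) / ln(108/58)
LMTD = 80.43 K


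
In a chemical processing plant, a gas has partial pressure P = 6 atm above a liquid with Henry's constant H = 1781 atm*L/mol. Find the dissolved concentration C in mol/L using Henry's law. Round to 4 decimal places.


C = P / H
C = 6 / 1781
C = 0.0034 mol/L


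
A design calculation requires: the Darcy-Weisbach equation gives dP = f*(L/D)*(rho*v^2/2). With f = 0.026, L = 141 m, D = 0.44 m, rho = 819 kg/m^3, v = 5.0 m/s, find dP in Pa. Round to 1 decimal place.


dP = f * (L/D) * (rho*v^2/2)
dP = 0.026 * (141/0.44) * (819*5.0^2/2)
L/D = 320.45454545
rho*v^2/2 = 819*25.0/2 = 10237.5
dP = 0.026 * 320.45454545 * 10237.5
dP = 85297.0 Pa


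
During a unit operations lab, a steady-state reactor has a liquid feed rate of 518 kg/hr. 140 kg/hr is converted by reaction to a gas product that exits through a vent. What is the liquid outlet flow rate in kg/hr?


Steady-state mass balance on the main outlet: F_out = F_in - F_removed
F_out = 518 - 140
F_out = 378 kg/hr


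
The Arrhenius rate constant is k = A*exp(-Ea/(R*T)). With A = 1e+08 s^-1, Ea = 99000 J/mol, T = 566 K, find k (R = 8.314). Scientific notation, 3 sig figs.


k = A * exp(-Ea/(R*T))
k = 1e+08 * exp(-99000 / (8.314 * 566))
k = 1e+08 * exp(-21.038208)
k = 7.30e-02


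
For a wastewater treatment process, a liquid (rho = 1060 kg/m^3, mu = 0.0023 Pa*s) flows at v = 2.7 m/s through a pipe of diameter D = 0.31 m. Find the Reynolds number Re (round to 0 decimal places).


Re = rho * v * D / mu
Re = 1060 * 2.7 * 0.31 / 0.0023
Re = 887.22 / 0.0023
Re = 385748


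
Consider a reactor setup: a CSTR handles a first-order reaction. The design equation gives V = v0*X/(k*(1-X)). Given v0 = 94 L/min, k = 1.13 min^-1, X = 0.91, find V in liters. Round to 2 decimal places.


V = v0 * X / (k * (1 - X))
V = 94 * 0.91 / (1.13 * (1 - 0.91))
V = 85.54 / (1.13 * 0.09)
V = 85.54 / 0.1017
V = 841.10 L


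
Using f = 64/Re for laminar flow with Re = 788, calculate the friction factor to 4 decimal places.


f = 64 / Re
f = 64 / 788
f = 0.0812


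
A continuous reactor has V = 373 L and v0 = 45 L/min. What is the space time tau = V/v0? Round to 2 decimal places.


tau = V / v0
tau = 373 / 45
tau = 8.29 min


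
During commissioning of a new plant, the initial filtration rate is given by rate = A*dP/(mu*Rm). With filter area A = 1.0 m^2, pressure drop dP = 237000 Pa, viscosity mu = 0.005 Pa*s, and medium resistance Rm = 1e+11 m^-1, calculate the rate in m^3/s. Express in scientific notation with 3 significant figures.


rate = A * dP / (mu * Rm)
rate = 1.0 * 237000 / (0.005 * 1e+11)
rate = 237000.0 / 5.000e+08
rate = 4.74e-04 m^3/s


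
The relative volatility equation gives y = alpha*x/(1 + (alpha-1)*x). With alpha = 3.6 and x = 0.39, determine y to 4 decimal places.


y = alpha*x / (1 + (alpha-1)*x)
y = 3.6*0.39 / (1 + (3.6-1)*0.39)
y = 1.404 / (1 + 1.014)
y = 1.404 / 2.014
y = 0.6971


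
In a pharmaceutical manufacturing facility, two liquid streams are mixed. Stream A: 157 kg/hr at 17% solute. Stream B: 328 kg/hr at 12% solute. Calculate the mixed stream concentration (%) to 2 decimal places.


Mass balance on solute: F1*x1 + F2*x2 = F3*x3
F3 = F1 + F2 = 157 + 328 = 485 kg/hr
x3 = (F1*x1 + F2*x2)/F3
x3 = (157*0.17 + 328*0.12) / 485
x3 = 13.62%


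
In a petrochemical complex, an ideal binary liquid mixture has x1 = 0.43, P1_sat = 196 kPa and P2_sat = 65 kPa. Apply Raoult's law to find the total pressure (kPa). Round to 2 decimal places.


P = x1*P1_sat + x2*P2_sat
x2 = 1 - x1 = 1 - 0.43 = 0.57
P = 0.43*196 + 0.57*65
P = 84.28 + 37.05
P = 121.33 kPa


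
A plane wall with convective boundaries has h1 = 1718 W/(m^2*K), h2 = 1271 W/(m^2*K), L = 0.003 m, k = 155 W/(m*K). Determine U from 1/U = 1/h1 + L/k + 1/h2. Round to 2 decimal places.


1/U = 1/h1 + L/k + 1/h2
1/U = 1/1718 + 0.003/155 + 1/1271
1/U = 0.0005820722 + 1.93548e-05 + 0.0007867821
1/U = 0.0013882091
U = 720.35 W/(m^2*K)


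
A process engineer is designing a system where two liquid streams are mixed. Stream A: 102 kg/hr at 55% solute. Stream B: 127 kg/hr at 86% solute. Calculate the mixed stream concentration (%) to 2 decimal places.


Mass balance on solute: F1*x1 + F2*x2 = F3*x3
F3 = F1 + F2 = 102 + 127 = 229 kg/hr
x3 = (F1*x1 + F2*x2)/F3
x3 = (102*0.55 + 127*0.86) / 229
x3 = 72.19%


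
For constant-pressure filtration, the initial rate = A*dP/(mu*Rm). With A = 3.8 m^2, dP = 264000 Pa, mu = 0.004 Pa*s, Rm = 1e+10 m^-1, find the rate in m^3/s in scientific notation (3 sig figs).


rate = A * dP / (mu * Rm)
rate = 3.8 * 264000 / (0.004 * 1e+10)
rate = 1003200.0 / 4.000e+07
rate = 2.51e-02 m^3/s


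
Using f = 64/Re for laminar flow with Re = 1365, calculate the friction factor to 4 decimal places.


f = 64 / Re
f = 64 / 1365
f = 0.0469


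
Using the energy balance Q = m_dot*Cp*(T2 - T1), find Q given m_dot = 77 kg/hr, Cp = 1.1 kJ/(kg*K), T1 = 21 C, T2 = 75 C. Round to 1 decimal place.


Q = m_dot * Cp * (T2 - T1)
Q = 77 * 1.1 * (75 - 21)
Q = 77 * 1.1 * 54
Q = 4573.8 kJ/hr


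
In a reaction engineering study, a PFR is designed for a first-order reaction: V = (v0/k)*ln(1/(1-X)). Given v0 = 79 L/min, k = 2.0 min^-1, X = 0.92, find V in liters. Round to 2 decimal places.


V = (v0/k) * ln(1/(1-X))
V = (79/2.0) * ln(1/(1-0.92))
V = 39.5 * ln(12.5)
V = 39.5 * 2.525729
V = 99.77 L


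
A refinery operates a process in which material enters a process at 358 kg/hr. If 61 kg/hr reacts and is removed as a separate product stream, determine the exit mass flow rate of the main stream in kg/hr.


Steady-state mass balance on the main outlet: F_out = F_in - F_removed
F_out = 358 - 61
F_out = 297 kg/hr


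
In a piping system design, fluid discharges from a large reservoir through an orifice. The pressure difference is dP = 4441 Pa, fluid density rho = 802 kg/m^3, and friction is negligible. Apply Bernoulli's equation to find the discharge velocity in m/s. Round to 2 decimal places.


v = sqrt(2*dP/rho)
v = sqrt(2*4441/802)
v = sqrt(11.074813)
v = 3.33 m/s


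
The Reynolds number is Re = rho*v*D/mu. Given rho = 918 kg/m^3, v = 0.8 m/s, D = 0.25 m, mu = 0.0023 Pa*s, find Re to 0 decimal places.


Re = rho * v * D / mu
Re = 918 * 0.8 * 0.25 / 0.0023
Re = 183.6 / 0.0023
Re = 79826


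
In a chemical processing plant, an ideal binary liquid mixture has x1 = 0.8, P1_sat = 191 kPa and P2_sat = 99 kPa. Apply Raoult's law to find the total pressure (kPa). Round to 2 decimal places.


P = x1*P1_sat + x2*P2_sat
x2 = 1 - x1 = 1 - 0.8 = 0.2
P = 0.8*191 + 0.2*99
P = 152.8 + 19.8
P = 172.60 kPa


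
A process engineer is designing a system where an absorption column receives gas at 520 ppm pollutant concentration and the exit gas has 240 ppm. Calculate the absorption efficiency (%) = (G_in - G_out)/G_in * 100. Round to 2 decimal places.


Efficiency = (G_in - G_out) / G_in * 100%
Efficiency = (520 - 240) / 520 * 100
Efficiency = 280 / 520 * 100
Efficiency = 53.85%


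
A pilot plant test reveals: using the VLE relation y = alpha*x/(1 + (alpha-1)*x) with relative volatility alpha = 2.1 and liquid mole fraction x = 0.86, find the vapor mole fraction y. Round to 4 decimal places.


y = alpha*x / (1 + (alpha-1)*x)
y = 2.1*0.86 / (1 + (2.1-1)*0.86)
y = 1.806 / (1 + 0.946)
y = 1.806 / 1.946
y = 0.9281


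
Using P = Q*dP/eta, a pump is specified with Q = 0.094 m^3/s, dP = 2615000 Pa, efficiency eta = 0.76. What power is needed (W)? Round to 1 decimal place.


P = Q * dP / eta
P = 0.094 * 2615000 / 0.76
P = 245810.0 / 0.76
P = 323434.2 W


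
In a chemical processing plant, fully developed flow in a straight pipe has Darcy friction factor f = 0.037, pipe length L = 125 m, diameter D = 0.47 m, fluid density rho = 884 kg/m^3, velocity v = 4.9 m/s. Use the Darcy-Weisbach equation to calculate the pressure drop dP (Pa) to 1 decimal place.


dP = f * (L/D) * (rho*v^2/2)
dP = 0.037 * (125/0.47) * (884*4.9^2/2)
L/D = 265.95744681
rho*v^2/2 = 884*24.01/2 = 10612.42
dP = 0.037 * 265.95744681 * 10612.42
dP = 104430.7 Pa


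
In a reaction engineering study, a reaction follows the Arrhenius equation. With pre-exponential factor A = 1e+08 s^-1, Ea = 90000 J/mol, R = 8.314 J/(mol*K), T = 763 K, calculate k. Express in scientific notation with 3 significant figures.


k = A * exp(-Ea/(R*T))
k = 1e+08 * exp(-90000 / (8.314 * 763))
k = 1e+08 * exp(-14.187568)
k = 6.89e+01


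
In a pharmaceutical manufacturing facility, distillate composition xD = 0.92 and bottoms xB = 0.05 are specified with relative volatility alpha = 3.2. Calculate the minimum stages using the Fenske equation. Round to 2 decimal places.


N_min = ln((xD*(1-xB))/(xB*(1-xD))) / ln(alpha)
Numerator inside ln: 0.874 / 0.004 = 218.5
ln(218.5) = 5.386786
ln(alpha) = ln(3.2) = 1.163151
N_min = 5.386786 / 1.163151 = 4.63


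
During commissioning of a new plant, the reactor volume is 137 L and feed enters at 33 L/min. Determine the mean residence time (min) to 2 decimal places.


tau = V / v0
tau = 137 / 33
tau = 4.15 min


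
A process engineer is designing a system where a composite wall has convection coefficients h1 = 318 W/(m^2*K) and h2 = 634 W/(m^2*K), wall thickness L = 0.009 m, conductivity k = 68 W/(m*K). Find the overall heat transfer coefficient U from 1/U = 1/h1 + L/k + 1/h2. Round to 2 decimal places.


1/U = 1/h1 + L/k + 1/h2
1/U = 1/318 + 0.009/68 + 1/634
1/U = 0.0031446541 + 0.0001323529 + 0.0015772871
1/U = 0.0048542941
U = 206.00 W/(m^2*K)


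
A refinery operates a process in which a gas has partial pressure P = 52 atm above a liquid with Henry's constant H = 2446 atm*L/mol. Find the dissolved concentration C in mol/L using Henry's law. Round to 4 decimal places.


C = P / H
C = 52 / 2446
C = 0.0213 mol/L


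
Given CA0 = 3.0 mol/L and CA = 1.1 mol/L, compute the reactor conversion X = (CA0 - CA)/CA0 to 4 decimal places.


X = (CA0 - CA) / CA0
X = (3.0 - 1.1) / 3.0
X = 1.9 / 3.0
X = 0.6333


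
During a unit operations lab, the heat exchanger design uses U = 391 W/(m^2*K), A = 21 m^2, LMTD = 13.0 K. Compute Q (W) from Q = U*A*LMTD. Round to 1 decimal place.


Q = U * A * LMTD
Q = 391 * 21 * 13.0
Q = 106743.0 W


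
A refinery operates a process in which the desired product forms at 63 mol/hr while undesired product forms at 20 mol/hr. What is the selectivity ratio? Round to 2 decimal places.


S = desired product rate / undesired product rate
S = 63 / 20
S = 3.15


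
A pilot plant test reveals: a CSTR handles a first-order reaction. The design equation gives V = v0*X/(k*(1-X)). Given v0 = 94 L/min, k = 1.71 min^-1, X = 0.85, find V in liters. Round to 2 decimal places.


V = v0 * X / (k * (1 - X))
V = 94 * 0.85 / (1.71 * (1 - 0.85))
V = 79.9 / (1.71 * 0.15)
V = 79.9 / 0.2565
V = 311.50 L


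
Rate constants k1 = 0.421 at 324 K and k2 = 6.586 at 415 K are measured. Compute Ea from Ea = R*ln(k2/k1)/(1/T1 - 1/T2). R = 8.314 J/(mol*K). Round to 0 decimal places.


Ea = R * ln(k2/k1) / (1/T1 - 1/T2)
ln(k2/k1) = ln(6.586/0.421) = 2.7500686
1/T1 - 1/T2 = 1/324 - 1/415 = 0.000676781199
Ea = 8.314 * 2.7500686 / 0.000676781199
Ea = 33784 J/mol


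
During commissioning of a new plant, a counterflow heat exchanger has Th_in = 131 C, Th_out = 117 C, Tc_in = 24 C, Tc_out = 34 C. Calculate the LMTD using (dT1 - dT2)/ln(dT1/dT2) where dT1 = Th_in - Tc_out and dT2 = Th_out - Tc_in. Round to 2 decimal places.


dT1 = Th_in - Tc_out = 131 - 34 = 97
dT2 = Th_out - Tc_in = 117 - 24 = 93
LMTD = (dT1 - dT2) / ln(dT1/dT2)
LMTD = (97 - 93) / ln(97/93)
LMTD = 94.99 K


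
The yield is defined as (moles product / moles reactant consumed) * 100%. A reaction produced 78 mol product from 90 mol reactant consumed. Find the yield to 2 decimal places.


Yield = (moles product / moles consumed) * 100%
Yield = (78 / 90) * 100
Yield = 0.8667 * 100
Yield = 86.67%


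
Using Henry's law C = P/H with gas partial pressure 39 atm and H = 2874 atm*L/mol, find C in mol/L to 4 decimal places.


C = P / H
C = 39 / 2874
C = 0.0136 mol/L


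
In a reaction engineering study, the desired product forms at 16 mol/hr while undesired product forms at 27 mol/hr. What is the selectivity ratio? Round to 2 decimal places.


S = desired product rate / undesired product rate
S = 16 / 27
S = 0.59


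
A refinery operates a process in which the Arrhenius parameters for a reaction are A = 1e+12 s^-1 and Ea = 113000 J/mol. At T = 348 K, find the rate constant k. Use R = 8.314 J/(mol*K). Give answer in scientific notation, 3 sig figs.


k = A * exp(-Ea/(R*T))
k = 1e+12 * exp(-113000 / (8.314 * 348))
k = 1e+12 * exp(-39.056127)
k = 1.09e-05


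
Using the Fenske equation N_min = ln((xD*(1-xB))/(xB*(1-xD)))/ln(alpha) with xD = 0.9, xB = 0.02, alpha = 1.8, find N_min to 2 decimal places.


N_min = ln((xD*(1-xB))/(xB*(1-xD))) / ln(alpha)
Numerator inside ln: 0.882 / 0.002 = 441.0
ln(441.0) = 6.089045
ln(alpha) = ln(1.8) = 0.587787
N_min = 6.089045 / 0.587787 = 10.36


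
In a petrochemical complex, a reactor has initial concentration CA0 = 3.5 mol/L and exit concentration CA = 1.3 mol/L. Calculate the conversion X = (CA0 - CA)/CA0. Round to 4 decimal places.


X = (CA0 - CA) / CA0
X = (3.5 - 1.3) / 3.5
X = 2.2 / 3.5
X = 0.6286


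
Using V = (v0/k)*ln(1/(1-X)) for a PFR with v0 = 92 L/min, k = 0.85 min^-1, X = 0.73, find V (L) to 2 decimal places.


V = (v0/k) * ln(1/(1-X))
V = (92/0.85) * ln(1/(1-0.73))
V = 108.235294 * ln(3.703704)
V = 108.235294 * 1.309333
V = 141.72 L


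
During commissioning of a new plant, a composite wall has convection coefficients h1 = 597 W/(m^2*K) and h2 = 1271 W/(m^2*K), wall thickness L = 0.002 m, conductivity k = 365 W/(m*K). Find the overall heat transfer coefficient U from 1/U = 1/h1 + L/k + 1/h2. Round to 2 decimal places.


1/U = 1/h1 + L/k + 1/h2
1/U = 1/597 + 0.002/365 + 1/1271
1/U = 0.0016750419 + 5.4795e-06 + 0.0007867821
1/U = 0.0024673035
U = 405.30 W/(m^2*K)


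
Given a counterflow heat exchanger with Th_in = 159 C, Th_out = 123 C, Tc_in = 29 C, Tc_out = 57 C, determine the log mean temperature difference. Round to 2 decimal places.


dT1 = Th_in - Tc_out = 159 - 57 = 102
dT2 = Th_out - Tc_in = 123 - 29 = 94
LMTD = (dT1 - dT2) / ln(dT1/dT2)
LMTD = (102 - 94) / ln(102/94)
LMTD = 97.95 K


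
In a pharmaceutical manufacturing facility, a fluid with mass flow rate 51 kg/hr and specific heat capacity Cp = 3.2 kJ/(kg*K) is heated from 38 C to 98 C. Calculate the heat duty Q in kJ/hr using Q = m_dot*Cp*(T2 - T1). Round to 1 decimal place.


Q = m_dot * Cp * (T2 - T1)
Q = 51 * 3.2 * (98 - 38)
Q = 51 * 3.2 * 60
Q = 9792.0 kJ/hr


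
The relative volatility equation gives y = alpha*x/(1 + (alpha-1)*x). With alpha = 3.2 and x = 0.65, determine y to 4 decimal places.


y = alpha*x / (1 + (alpha-1)*x)
y = 3.2*0.65 / (1 + (3.2-1)*0.65)
y = 2.08 / (1 + 1.43)
y = 2.08 / 2.43
y = 0.8560


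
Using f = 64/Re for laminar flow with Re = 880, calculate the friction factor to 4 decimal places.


f = 64 / Re
f = 64 / 880
f = 0.0727


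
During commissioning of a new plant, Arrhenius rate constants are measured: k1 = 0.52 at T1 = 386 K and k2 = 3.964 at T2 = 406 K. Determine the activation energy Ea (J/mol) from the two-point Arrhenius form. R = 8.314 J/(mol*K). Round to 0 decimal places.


Ea = R * ln(k2/k1) / (1/T1 - 1/T2)
ln(k2/k1) = ln(3.964/0.52) = 2.0311801
1/T1 - 1/T2 = 1/386 - 1/406 = 0.000127619388
Ea = 8.314 * 2.0311801 / 0.000127619388
Ea = 132325 J/mol


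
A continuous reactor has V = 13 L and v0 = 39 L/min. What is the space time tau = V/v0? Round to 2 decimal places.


tau = V / v0
tau = 13 / 39
tau = 0.33 min


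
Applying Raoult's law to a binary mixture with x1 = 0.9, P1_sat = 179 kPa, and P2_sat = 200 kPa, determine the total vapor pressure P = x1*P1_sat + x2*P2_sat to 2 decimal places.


P = x1*P1_sat + x2*P2_sat
x2 = 1 - x1 = 1 - 0.9 = 0.1
P = 0.9*179 + 0.1*200
P = 161.1 + 20.0
P = 181.10 kPa


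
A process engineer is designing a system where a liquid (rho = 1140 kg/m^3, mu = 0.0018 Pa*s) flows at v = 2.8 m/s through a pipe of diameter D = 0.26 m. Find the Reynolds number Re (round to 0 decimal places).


Re = rho * v * D / mu
Re = 1140 * 2.8 * 0.26 / 0.0018
Re = 829.92 / 0.0018
Re = 461067


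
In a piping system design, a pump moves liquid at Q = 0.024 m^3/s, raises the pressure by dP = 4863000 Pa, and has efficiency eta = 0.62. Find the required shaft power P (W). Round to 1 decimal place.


P = Q * dP / eta
P = 0.024 * 4863000 / 0.62
P = 116712.0 / 0.62
P = 188245.2 W


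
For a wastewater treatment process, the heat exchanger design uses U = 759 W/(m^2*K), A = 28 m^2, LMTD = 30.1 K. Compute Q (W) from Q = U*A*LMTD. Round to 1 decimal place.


Q = U * A * LMTD
Q = 759 * 28 * 30.1
Q = 639685.2 W


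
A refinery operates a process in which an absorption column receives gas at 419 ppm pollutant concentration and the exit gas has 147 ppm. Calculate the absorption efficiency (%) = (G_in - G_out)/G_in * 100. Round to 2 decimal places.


Efficiency = (G_in - G_out) / G_in * 100%
Efficiency = (419 - 147) / 419 * 100
Efficiency = 272 / 419 * 100
Efficiency = 64.92%


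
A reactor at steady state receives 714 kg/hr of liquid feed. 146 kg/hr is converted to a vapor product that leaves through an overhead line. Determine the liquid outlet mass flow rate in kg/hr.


Steady-state mass balance on the main outlet: F_out = F_in - F_removed
F_out = 714 - 146
F_out = 568 kg/hr


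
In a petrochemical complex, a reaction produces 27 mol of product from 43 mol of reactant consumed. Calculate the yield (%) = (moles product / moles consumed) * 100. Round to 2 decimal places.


Yield = (moles product / moles consumed) * 100%
Yield = (27 / 43) * 100
Yield = 0.6279 * 100
Yield = 62.79%


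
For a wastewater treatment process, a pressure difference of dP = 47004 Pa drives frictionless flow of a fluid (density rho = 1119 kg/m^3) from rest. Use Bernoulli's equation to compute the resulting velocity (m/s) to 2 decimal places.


v = sqrt(2*dP/rho)
v = sqrt(2*47004/1119)
v = sqrt(84.010724)
v = 9.17 m/s


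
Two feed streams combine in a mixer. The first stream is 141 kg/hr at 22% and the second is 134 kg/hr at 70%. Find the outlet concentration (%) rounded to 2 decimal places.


Mass balance on solute: F1*x1 + F2*x2 = F3*x3
F3 = F1 + F2 = 141 + 134 = 275 kg/hr
x3 = (F1*x1 + F2*x2)/F3
x3 = (141*0.22 + 134*0.7) / 275
x3 = 45.39%


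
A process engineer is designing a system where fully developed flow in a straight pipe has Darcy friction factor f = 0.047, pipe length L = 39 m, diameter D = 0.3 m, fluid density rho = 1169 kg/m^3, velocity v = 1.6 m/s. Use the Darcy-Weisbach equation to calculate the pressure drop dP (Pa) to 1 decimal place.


dP = f * (L/D) * (rho*v^2/2)
dP = 0.047 * (39/0.3) * (1169*1.6^2/2)
L/D = 130.0
rho*v^2/2 = 1169*2.56/2 = 1496.32
dP = 0.047 * 130.0 * 1496.32
dP = 9142.5 Pa


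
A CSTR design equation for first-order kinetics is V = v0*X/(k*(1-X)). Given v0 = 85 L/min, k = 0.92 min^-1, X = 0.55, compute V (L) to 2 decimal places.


V = v0 * X / (k * (1 - X))
V = 85 * 0.55 / (0.92 * (1 - 0.55))
V = 46.75 / (0.92 * 0.45)
V = 46.75 / 0.414
V = 112.92 L


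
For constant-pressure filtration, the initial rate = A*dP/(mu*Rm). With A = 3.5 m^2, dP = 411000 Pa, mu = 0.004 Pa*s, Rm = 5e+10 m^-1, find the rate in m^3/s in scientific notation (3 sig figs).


rate = A * dP / (mu * Rm)
rate = 3.5 * 411000 / (0.004 * 5e+10)
rate = 1438500.0 / 2.000e+08
rate = 7.19e-03 m^3/s


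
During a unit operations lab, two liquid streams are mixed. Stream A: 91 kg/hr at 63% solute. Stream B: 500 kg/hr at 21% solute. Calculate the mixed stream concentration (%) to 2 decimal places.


Mass balance on solute: F1*x1 + F2*x2 = F3*x3
F3 = F1 + F2 = 91 + 500 = 591 kg/hr
x3 = (F1*x1 + F2*x2)/F3
x3 = (91*0.63 + 500*0.21) / 591
x3 = 27.47%


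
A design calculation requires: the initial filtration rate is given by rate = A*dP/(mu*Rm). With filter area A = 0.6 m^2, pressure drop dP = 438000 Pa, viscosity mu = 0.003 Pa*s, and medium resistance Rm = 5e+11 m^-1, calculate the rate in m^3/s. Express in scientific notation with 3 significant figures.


rate = A * dP / (mu * Rm)
rate = 0.6 * 438000 / (0.003 * 5e+11)
rate = 262800.0 / 1.500e+09
rate = 1.75e-04 m^3/s


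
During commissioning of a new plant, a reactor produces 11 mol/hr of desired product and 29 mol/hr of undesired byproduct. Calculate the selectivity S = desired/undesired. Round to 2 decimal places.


S = desired product rate / undesired product rate
S = 11 / 29
S = 0.38


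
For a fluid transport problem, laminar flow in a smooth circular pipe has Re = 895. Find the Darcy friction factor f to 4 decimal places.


f = 64 / Re
f = 64 / 895
f = 0.0715


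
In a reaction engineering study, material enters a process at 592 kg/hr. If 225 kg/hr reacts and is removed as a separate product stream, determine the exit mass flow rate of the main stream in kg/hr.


Steady-state mass balance on the main outlet: F_out = F_in - F_removed
F_out = 592 - 225
F_out = 367 kg/hr


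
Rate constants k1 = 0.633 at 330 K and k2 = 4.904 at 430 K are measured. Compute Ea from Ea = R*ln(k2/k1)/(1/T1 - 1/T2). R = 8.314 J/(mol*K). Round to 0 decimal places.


Ea = R * ln(k2/k1) / (1/T1 - 1/T2)
ln(k2/k1) = ln(4.904/0.633) = 2.0473361
1/T1 - 1/T2 = 1/330 - 1/430 = 0.000704721635
Ea = 8.314 * 2.0473361 / 0.000704721635
Ea = 24154 J/mol


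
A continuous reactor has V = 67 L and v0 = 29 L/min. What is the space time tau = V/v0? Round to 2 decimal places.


tau = V / v0
tau = 67 / 29
tau = 2.31 min


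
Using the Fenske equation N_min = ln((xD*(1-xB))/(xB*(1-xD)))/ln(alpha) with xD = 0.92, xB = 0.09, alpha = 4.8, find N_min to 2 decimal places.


N_min = ln((xD*(1-xB))/(xB*(1-xD))) / ln(alpha)
Numerator inside ln: 0.8372 / 0.0072 = 116.277778
ln(116.277778) = 4.755982
ln(alpha) = ln(4.8) = 1.568616
N_min = 4.755982 / 1.568616 = 3.03


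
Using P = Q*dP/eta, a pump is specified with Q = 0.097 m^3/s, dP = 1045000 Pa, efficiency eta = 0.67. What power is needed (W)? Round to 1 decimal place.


P = Q * dP / eta
P = 0.097 * 1045000 / 0.67
P = 101365.0 / 0.67
P = 151291.0 W


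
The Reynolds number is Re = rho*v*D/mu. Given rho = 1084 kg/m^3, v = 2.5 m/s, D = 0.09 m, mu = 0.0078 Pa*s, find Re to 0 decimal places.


Re = rho * v * D / mu
Re = 1084 * 2.5 * 0.09 / 0.0078
Re = 243.9 / 0.0078
Re = 31269


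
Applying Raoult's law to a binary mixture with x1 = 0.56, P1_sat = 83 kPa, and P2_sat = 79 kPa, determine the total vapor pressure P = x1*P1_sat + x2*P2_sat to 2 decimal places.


P = x1*P1_sat + x2*P2_sat
x2 = 1 - x1 = 1 - 0.56 = 0.44
P = 0.56*83 + 0.44*79
P = 46.48 + 34.76
P = 81.24 kPa


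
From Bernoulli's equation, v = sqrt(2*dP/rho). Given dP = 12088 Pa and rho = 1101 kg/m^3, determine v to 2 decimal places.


v = sqrt(2*dP/rho)
v = sqrt(2*12088/1101)
v = sqrt(21.95822)
v = 4.69 m/s


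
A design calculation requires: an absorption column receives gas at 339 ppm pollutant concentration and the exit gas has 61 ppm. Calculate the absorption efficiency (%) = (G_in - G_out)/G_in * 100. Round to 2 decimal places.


Efficiency = (G_in - G_out) / G_in * 100%
Efficiency = (339 - 61) / 339 * 100
Efficiency = 278 / 339 * 100
Efficiency = 82.01%


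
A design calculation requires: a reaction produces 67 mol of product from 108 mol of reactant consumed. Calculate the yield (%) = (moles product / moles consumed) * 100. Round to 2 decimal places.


Yield = (moles product / moles consumed) * 100%
Yield = (67 / 108) * 100
Yield = 0.6204 * 100
Yield = 62.04%


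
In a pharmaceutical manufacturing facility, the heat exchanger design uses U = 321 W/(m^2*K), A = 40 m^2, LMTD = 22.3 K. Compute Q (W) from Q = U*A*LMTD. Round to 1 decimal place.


Q = U * A * LMTD
Q = 321 * 40 * 22.3
Q = 286332.0 W


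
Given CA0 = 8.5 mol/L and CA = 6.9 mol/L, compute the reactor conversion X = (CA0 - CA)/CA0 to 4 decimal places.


X = (CA0 - CA) / CA0
X = (8.5 - 6.9) / 8.5
X = 1.6 / 8.5
X = 0.1882


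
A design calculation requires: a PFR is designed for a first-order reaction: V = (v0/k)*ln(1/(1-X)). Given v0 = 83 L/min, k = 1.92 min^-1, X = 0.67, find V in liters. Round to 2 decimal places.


V = (v0/k) * ln(1/(1-X))
V = (83/1.92) * ln(1/(1-0.67))
V = 43.229167 * ln(3.030303)
V = 43.229167 * 1.108663
V = 47.93 L


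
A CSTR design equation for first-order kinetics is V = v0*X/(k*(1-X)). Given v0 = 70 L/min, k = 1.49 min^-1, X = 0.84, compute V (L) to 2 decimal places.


V = v0 * X / (k * (1 - X))
V = 70 * 0.84 / (1.49 * (1 - 0.84))
V = 58.8 / (1.49 * 0.16)
V = 58.8 / 0.2384
V = 246.64 L


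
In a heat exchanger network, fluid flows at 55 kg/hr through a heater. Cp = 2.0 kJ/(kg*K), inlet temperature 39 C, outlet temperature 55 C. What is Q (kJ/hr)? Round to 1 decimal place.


Q = m_dot * Cp * (T2 - T1)
Q = 55 * 2.0 * (55 - 39)
Q = 55 * 2.0 * 16
Q = 1760.0 kJ/hr


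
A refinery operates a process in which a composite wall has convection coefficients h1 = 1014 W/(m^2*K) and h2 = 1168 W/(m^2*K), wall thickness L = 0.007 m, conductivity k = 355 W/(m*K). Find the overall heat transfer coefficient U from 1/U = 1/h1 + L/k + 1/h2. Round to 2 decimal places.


1/U = 1/h1 + L/k + 1/h2
1/U = 1/1014 + 0.007/355 + 1/1168
1/U = 0.0009861933 + 1.97183e-05 + 0.0008561644
1/U = 0.001862076
U = 537.04 W/(m^2*K)


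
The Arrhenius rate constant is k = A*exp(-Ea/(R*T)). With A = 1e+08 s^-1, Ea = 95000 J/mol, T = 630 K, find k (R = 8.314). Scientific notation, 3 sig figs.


k = A * exp(-Ea/(R*T))
k = 1e+08 * exp(-95000 / (8.314 * 630))
k = 1e+08 * exp(-18.137317)
k = 1.33e+00


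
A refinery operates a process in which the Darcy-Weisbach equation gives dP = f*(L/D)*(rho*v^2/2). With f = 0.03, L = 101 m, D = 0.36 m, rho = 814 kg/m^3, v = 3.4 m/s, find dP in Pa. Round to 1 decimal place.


dP = f * (L/D) * (rho*v^2/2)
dP = 0.03 * (101/0.36) * (814*3.4^2/2)
L/D = 280.55555556
rho*v^2/2 = 814*11.56/2 = 4704.92
dP = 0.03 * 280.55555556 * 4704.92
dP = 39599.7 Pa
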